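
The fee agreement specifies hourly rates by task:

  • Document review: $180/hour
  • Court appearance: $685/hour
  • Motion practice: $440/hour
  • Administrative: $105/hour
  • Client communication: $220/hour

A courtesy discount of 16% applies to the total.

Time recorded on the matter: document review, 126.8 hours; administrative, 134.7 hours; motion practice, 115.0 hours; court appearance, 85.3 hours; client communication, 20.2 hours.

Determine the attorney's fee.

Document review: 126.8 × $180 = $22,824.00
Court appearance: 85.3 × $685 = $58,430.50
Motion practice: 115.0 × $440 = $50,600.00
Administrative: 134.7 × $105 = $14,143.50
Client communication: 20.2 × $220 = $4,444.00
Subtotal: $150,442.00
Less 16% discount: −$24,070.72
Total: $150,442.00 − $24,070.72 = $126,371.28

$126,371.28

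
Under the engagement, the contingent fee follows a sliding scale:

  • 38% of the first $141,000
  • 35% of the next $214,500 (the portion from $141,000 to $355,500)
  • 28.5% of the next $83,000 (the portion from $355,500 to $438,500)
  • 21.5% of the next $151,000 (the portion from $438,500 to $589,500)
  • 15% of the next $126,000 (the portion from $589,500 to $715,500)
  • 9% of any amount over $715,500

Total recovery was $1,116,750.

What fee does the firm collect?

First $141,000 at 38% = $53,580.00
Next $214,500 at 35% = $75,075.00
Next $83,000 at 28.5% = $23,655.00
Next $151,000 at 21.5% = $32,465.00
Next $126,000 at 15% = $18,900.00
Remaining $401,250 at 9% = $36,112.50
Fee: $53,580.00 + $75,075.00 + $23,655.00 + $32,465.00 + $18,900.00 + $36,112.50 = $239,787.50

$239,787.50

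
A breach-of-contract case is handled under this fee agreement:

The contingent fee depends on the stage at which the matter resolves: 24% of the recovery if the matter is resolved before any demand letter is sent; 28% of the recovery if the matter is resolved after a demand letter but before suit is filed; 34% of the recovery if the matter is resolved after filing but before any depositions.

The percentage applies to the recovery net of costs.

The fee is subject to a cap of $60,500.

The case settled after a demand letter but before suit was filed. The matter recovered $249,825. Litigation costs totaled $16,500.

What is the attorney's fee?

$60,500.00

Fee base (net of costs): $249,825 − $16,500 = $233,325
The matter settled after a demand letter but before suit was filed, so the 28% rate applies.
$233,325 × 28% = $65,331.00
$65,331.00 exceeds the $60,500 cap, so the fee is capped at $60,500.00.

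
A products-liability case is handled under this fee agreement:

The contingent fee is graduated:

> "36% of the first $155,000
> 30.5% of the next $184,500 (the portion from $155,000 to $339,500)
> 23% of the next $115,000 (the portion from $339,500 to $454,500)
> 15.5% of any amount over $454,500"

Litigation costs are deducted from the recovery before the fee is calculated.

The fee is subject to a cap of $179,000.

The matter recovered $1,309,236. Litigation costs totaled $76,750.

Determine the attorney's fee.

$179,000.00

Fee base (net of costs): $1,309,236 − $76,750 = $1,232,486
First $155,000 at 36% = $55,800.00
Next $184,500 at 30.5% = $56,272.50
Next $115,000 at 23% = $26,450.00
Remaining $777,986 at 15.5% = $120,587.83
Fee: $55,800.00 + $56,272.50 + $26,450.00 + $120,587.83 = $259,110.33
$259,110.33 exceeds the $179,000 cap, so the fee is capped at $179,000.00.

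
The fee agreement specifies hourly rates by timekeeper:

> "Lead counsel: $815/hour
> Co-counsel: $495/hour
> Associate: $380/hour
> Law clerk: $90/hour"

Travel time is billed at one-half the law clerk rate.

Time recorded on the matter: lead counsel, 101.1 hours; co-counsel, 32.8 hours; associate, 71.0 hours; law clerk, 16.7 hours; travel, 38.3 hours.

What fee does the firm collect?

Lead counsel: 101.1 × $815 = $82,396.50
Co-counsel: 32.8 × $495 = $16,236.00
Associate: 71.0 × $380 = $26,980.00
Law clerk: 16.7 × $90 = $1,503.00
Subtotal: $82,396.50 + $16,236.00 + $26,980.00 + $1,503.00 = $127,115.50
Travel: 38.3 × ($90 ÷ 2) = 38.3 × $45.00 = $1,723.50
Total: $127,115.50 + $1,723.50 = $128,839.00

$128,839.00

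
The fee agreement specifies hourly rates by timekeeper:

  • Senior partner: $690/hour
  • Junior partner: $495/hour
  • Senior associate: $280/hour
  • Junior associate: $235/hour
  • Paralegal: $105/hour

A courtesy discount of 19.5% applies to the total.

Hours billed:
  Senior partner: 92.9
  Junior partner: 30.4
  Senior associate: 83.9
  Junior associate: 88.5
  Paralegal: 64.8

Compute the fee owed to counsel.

$104,845.21

Senior partner: 92.9 × $690 = $64,101.00
Junior partner: 30.4 × $495 = $15,048.00
Senior associate: 83.9 × $280 = $23,492.00
Junior associate: 88.5 × $235 = $20,797.50
Paralegal: 64.8 × $105 = $6,804.00
Subtotal: $130,242.50
Less 19.5% discount: −$25,397.29
Total: $130,242.50 − $25,397.29 = $104,845.21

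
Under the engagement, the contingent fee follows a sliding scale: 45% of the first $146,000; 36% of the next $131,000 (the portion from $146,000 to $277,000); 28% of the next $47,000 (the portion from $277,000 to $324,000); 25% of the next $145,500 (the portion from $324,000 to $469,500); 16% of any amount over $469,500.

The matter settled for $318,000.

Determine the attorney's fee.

First $146,000 at 45% = $65,700.00
Next $131,000 at 36% = $47,160.00
Remaining $41,000 at 28% = $11,480.00
Fee: $65,700.00 + $47,160.00 + $11,480.00 = $124,340.00

$124,340.00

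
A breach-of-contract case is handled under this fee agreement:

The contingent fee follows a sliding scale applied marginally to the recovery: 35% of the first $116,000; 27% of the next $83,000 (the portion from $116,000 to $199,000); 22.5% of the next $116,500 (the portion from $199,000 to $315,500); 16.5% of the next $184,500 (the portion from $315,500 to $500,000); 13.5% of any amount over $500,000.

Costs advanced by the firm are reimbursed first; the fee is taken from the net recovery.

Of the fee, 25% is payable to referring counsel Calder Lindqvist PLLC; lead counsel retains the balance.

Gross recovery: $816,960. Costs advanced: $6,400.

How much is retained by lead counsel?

$121,192.95

Fee base (net of costs): $816,960 − $6,400 = $810,560
First $116,000 at 35% = $40,600.00
Next $83,000 at 27% = $22,410.00
Next $116,500 at 22.5% = $26,212.50
Next $184,500 at 16.5% = $30,442.50
Remaining $310,560 at 13.5% = $41,925.60
Fee: $40,600.00 + $22,410.00 + $26,212.50 + $30,442.50 + $41,925.60 = $161,590.60
Referral share: 25% of $161,590.60 = $40,397.65; lead counsel retains $161,590.60 − $40,397.65 = $121,192.95.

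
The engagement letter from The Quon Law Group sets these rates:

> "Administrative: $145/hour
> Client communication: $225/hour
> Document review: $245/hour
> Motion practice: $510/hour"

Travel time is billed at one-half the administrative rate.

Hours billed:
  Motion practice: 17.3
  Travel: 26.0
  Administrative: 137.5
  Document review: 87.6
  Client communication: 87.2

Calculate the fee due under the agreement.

Administrative: 137.5 × $145 = $19,937.50
Client communication: 87.2 × $225 = $19,620.00
Document review: 87.6 × $245 = $21,462.00
Motion practice: 17.3 × $510 = $8,823.00
Subtotal: $19,937.50 + $19,620.00 + $21,462.00 + $8,823.00 = $69,842.50
Travel: 26.0 × ($145 ÷ 2) = 26.0 × $72.50 = $1,885.00
Total: $69,842.50 + $1,885.00 = $71,727.50

$71,727.50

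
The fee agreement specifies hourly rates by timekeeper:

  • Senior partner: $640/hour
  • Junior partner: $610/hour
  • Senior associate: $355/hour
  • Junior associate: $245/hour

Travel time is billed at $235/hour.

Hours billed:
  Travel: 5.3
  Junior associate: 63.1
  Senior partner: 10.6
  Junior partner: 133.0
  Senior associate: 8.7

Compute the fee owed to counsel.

$107,707.50

Senior partner: 10.6 × $640 = $6,784.00
Junior partner: 133.0 × $610 = $81,130.00
Senior associate: 8.7 × $355 = $3,088.50
Junior associate: 63.1 × $245 = $15,459.50
Subtotal: $6,784.00 + $81,130.00 + $3,088.50 + $15,459.50 = $106,462.00
Travel: 5.3 × $235 = $1,245.50
Total: $106,462.00 + $1,245.50 = $107,707.50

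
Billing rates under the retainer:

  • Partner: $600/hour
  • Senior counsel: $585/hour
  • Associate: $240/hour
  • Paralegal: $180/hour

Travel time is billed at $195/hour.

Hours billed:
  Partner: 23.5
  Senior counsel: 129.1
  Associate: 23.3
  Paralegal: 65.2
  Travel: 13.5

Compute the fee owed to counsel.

Partner: 23.5 × $600 = $14,100.00
Senior counsel: 129.1 × $585 = $75,523.50
Associate: 23.3 × $240 = $5,592.00
Paralegal: 65.2 × $180 = $11,736.00
Subtotal: $14,100.00 + $75,523.50 + $5,592.00 + $11,736.00 = $106,951.50
Travel: 13.5 × $195 = $2,632.50
Total: $106,951.50 + $2,632.50 = $109,584.00

$109,584.00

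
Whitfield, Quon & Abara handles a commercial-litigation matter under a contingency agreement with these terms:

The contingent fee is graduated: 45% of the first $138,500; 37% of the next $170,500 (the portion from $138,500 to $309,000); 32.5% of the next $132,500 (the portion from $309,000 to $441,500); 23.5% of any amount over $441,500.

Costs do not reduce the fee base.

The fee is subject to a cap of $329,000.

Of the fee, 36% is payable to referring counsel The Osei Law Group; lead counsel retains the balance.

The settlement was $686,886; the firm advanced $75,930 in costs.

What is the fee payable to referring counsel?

$81,409.76

Fee base is the gross recovery, $686,886; costs are reimbursed separately.
First $138,500 at 45% = $62,325.00
Next $170,500 at 37% = $63,085.00
Next $132,500 at 32.5% = $43,062.50
Remaining $245,386 at 23.5% = $57,665.71
Fee: $62,325.00 + $63,085.00 + $43,062.50 + $57,665.71 = $226,138.21
$226,138.21 is under the $329,000 cap.
Referral share: 36% of $226,138.21 = $81,409.76; lead counsel retains $226,138.21 − $81,409.76 = $144,728.45.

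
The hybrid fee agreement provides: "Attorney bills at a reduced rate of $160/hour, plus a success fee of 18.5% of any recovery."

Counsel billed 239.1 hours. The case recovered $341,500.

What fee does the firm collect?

Hourly: 239.1 × $160 = $38,256.00
Success fee: 18.5% of $341,500 = $63,177.50
Total: $38,256.00 + $63,177.50 = $101,433.50

$101,433.50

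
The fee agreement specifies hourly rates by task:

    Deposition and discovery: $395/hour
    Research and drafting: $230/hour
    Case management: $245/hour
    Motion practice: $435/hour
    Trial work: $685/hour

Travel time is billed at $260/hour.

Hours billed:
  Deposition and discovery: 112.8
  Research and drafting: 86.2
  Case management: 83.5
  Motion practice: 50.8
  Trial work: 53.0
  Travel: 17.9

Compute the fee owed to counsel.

$147,896.50

Deposition and discovery: 112.8 × $395 = $44,556.00
Research and drafting: 86.2 × $230 = $19,826.00
Case management: 83.5 × $245 = $20,457.50
Motion practice: 50.8 × $435 = $22,098.00
Trial work: 53.0 × $685 = $36,305.00
Subtotal: $44,556.00 + $19,826.00 + $20,457.50 + $22,098.00 + $36,305.00 = $143,242.50
Travel: 17.9 × $260 = $4,654.00
Total: $143,242.50 + $4,654.00 = $147,896.50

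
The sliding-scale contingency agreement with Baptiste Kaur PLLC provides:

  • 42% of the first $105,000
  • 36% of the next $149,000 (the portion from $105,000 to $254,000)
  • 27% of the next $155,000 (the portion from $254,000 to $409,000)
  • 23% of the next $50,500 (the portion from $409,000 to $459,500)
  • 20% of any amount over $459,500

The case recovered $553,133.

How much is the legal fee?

$169,931.60

First $105,000 at 42% = $44,100.00
Next $149,000 at 36% = $53,640.00
Next $155,000 at 27% = $41,850.00
Next $50,500 at 23% = $11,615.00
Remaining $93,633 at 20% = $18,726.60
Fee: $44,100.00 + $53,640.00 + $41,850.00 + $11,615.00 + $18,726.60 = $169,931.60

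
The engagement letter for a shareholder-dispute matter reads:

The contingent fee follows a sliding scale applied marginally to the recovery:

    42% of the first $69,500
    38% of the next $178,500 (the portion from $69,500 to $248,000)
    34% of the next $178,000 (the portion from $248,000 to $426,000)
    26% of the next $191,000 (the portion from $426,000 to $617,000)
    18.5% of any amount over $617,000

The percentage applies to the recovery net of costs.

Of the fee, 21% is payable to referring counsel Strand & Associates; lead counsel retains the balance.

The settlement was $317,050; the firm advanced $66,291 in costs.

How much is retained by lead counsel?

Fee base (net of costs): $317,050 − $66,291 = $250,759
First $69,500 at 42% = $29,190.00
Next $178,500 at 38% = $67,830.00
Remaining $2,759 at 34% = $938.06
Fee: $29,190.00 + $67,830.00 + $938.06 = $97,958.06
Referral share: 21% of $97,958.06 = $20,571.19; lead counsel retains $97,958.06 − $20,571.19 = $77,386.87.

$77,386.87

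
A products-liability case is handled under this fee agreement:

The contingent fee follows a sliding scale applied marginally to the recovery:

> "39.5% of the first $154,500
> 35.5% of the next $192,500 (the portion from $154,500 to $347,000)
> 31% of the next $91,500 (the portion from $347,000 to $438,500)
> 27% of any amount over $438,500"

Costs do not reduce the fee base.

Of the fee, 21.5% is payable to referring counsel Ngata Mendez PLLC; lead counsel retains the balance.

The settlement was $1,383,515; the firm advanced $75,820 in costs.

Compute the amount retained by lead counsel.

$324,113.98

Fee base is the gross recovery, $1,383,515; costs are reimbursed separately.
First $154,500 at 39.5% = $61,027.50
Next $192,500 at 35.5% = $68,337.50
Next $91,500 at 31% = $28,365.00
Remaining $945,015 at 27% = $255,154.05
Fee: $61,027.50 + $68,337.50 + $28,365.00 + $255,154.05 = $412,884.05
Referral share: 21.5% of $412,884.05 = $88,770.07; lead counsel retains $412,884.05 − $88,770.07 = $324,113.98.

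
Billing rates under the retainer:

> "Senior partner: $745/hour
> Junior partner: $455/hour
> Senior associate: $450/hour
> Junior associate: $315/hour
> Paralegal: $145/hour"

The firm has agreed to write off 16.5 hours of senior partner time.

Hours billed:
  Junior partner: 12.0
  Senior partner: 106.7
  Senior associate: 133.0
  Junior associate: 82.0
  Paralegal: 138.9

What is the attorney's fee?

$178,479.50

Senior partner: 106.7 × $745 = $79,491.50
Junior partner: 12.0 × $455 = $5,460.00
Senior associate: 133.0 × $450 = $59,850.00
Junior associate: 82.0 × $315 = $25,830.00
Paralegal: 138.9 × $145 = $20,140.50
Subtotal: $190,772.00
Write-off: 16.5 × $745 = $12,292.50
Total: $190,772.00 − $12,292.50 = $178,479.50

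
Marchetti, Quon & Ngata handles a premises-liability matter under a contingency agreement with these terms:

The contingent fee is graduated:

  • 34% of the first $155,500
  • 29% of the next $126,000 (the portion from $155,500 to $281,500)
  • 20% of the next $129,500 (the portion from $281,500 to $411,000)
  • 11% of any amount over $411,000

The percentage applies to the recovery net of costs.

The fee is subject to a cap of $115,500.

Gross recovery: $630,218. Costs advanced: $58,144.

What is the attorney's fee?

Fee base (net of costs): $630,218 − $58,144 = $572,074
First $155,500 at 34% = $52,870.00
Next $126,000 at 29% = $36,540.00
Next $129,500 at 20% = $25,900.00
Remaining $161,074 at 11% = $17,718.14
Fee: $52,870.00 + $36,540.00 + $25,900.00 + $17,718.14 = $133,028.14
$133,028.14 exceeds the $115,500 cap, so the fee is capped at $115,500.00.

$115,500.00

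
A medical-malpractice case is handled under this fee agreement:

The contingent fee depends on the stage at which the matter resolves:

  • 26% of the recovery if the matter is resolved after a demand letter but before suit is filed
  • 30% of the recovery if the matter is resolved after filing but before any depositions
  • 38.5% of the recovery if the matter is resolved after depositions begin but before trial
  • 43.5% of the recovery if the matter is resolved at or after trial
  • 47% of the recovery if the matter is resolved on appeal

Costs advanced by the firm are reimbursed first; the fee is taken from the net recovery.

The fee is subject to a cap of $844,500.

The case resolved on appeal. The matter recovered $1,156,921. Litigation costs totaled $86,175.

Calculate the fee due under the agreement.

$503,250.62

Fee base (net of costs): $1,156,921 − $86,175 = $1,070,746
The matter resolved on appeal, so the 47% rate applies.
$1,070,746 × 47% = $503,250.62
$503,250.62 is under the $844,500 cap.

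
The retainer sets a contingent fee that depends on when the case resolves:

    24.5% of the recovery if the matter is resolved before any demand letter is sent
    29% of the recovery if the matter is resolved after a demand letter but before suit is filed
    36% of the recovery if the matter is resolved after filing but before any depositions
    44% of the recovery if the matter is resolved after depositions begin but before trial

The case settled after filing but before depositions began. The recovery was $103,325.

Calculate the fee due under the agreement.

The matter settled after filing but before depositions began, so the 36% rate applies.
$103,325 × 36% = $37,197.00

$37,197.00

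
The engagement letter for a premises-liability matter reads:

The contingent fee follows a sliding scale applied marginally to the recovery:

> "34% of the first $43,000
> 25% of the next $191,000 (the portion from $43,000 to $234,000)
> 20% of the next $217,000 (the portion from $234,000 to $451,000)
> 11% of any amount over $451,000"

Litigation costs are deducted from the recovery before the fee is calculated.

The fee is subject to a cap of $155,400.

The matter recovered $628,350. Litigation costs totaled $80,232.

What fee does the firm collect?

Fee base (net of costs): $628,350 − $80,232 = $548,118
First $43,000 at 34% = $14,620.00
Next $191,000 at 25% = $47,750.00
Next $217,000 at 20% = $43,400.00
Remaining $97,118 at 11% = $10,682.98
Fee: $14,620.00 + $47,750.00 + $43,400.00 + $10,682.98 = $116,452.98
$116,452.98 is under the $155,400 cap.

$116,452.98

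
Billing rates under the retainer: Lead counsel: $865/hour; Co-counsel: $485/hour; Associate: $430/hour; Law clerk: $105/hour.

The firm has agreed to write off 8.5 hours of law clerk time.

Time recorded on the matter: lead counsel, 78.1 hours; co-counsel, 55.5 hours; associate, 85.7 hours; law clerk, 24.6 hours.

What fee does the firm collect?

Lead counsel: 78.1 × $865 = $67,556.50
Co-counsel: 55.5 × $485 = $26,917.50
Associate: 85.7 × $430 = $36,851.00
Law clerk: 24.6 × $105 = $2,583.00
Subtotal: $133,908.00
Write-off: 8.5 × $105 = $892.50
Total: $133,908.00 − $892.50 = $133,015.50

$133,015.50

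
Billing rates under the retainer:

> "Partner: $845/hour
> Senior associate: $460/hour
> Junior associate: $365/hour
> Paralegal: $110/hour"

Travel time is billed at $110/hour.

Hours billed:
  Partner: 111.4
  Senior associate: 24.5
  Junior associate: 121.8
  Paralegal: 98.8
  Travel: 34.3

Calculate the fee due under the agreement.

$164,501.00

Partner: 111.4 × $845 = $94,133.00
Senior associate: 24.5 × $460 = $11,270.00
Junior associate: 121.8 × $365 = $44,457.00
Paralegal: 98.8 × $110 = $10,868.00
Subtotal: $94,133.00 + $11,270.00 + $44,457.00 + $10,868.00 = $160,728.00
Travel: 34.3 × $110 = $3,773.00
Total: $160,728.00 + $3,773.00 = $164,501.00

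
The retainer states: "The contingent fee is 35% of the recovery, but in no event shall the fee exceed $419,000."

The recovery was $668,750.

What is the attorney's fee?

35% of $668,750 = $234,062.50
That is under the $419,000 cap.

$234,062.50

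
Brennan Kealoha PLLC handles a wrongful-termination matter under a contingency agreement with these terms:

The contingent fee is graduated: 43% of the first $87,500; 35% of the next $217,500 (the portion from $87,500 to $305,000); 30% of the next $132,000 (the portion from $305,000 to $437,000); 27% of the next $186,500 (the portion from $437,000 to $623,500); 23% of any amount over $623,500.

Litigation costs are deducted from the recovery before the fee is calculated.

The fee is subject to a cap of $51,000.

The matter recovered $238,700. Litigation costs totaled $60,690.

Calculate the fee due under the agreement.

Fee base (net of costs): $238,700 − $60,690 = $178,010
First $87,500 at 43% = $37,625.00
Remaining $90,510 at 35% = $31,678.50
Fee: $37,625.00 + $31,678.50 = $69,303.50
$69,303.50 exceeds the $51,000 cap, so the fee is capped at $51,000.00.

$51,000.00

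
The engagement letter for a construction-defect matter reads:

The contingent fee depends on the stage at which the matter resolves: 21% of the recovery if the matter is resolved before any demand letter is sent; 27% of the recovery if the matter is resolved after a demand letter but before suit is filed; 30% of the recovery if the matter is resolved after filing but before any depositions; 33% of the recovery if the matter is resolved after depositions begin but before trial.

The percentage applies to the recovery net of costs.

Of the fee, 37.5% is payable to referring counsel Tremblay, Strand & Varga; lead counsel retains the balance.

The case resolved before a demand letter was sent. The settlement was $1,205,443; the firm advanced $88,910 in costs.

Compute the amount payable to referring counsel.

Fee base (net of costs): $1,205,443 − $88,910 = $1,116,533
The matter resolved before a demand letter was sent, so the 21% rate applies.
$1,116,533 × 21% = $234,471.93
Referral share: 37.5% of $234,471.93 = $87,926.97; lead counsel retains $234,471.93 − $87,926.97 = $146,544.96.

$87,926.97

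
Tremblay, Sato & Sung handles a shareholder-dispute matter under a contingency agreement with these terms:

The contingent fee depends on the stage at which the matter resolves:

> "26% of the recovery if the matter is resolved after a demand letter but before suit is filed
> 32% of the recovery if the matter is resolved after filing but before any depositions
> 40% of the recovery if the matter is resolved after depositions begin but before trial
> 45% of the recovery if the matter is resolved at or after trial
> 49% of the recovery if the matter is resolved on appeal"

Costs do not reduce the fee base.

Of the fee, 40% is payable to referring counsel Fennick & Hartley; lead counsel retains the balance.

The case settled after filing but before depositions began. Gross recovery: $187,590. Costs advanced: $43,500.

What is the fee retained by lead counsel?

Fee base is the gross recovery, $187,590; costs are reimbursed separately.
The matter settled after filing but before depositions began, so the 32% rate applies.
$187,590 × 32% = $60,028.80
Referral share: 40% of $60,028.80 = $24,011.52; lead counsel retains $60,028.80 − $24,011.52 = $36,017.28.

$36,017.28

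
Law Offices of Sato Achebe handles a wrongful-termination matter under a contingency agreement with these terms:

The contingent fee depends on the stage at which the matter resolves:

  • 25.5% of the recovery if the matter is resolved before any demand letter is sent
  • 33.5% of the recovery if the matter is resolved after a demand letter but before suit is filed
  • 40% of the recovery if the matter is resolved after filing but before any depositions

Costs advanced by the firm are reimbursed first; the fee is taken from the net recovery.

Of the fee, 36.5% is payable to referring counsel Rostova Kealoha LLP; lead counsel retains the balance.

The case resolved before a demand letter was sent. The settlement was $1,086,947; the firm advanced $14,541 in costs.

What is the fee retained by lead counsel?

$173,649.34

Fee base (net of costs): $1,086,947 − $14,541 = $1,072,406
The matter resolved before a demand letter was sent, so the 25.5% rate applies.
$1,072,406 × 25.5% = $273,463.53
Referral share: 36.5% of $273,463.53 = $99,814.19; lead counsel retains $273,463.53 − $99,814.19 = $173,649.34.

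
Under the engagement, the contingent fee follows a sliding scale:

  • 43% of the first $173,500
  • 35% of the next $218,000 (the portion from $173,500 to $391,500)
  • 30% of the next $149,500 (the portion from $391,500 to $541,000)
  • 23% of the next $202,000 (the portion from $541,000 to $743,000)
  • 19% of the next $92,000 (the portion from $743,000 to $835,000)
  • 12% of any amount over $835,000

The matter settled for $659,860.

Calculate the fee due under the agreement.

$223,092.80

First $173,500 at 43% = $74,605.00
Next $218,000 at 35% = $76,300.00
Next $149,500 at 30% = $44,850.00
Remaining $118,860 at 23% = $27,337.80
Fee: $74,605.00 + $76,300.00 + $44,850.00 + $27,337.80 = $223,092.80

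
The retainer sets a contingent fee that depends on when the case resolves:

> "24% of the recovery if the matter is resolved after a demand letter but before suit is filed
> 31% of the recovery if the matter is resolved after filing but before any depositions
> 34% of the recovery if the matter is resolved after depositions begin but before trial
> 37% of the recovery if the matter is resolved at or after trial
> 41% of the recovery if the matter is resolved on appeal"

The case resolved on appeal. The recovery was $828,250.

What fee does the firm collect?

The matter resolved on appeal, so the 41% rate applies.
$828,250 × 41% = $339,582.50

$339,582.50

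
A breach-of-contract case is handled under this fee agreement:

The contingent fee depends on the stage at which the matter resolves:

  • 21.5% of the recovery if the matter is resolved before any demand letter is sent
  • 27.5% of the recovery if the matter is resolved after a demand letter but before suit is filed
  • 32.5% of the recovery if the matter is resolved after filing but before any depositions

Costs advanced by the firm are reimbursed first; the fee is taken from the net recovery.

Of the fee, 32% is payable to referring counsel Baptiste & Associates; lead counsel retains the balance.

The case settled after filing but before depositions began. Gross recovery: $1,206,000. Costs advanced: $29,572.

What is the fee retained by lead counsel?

Fee base (net of costs): $1,206,000 − $29,572 = $1,176,428
The matter settled after filing but before depositions began, so the 32.5% rate applies.
$1,176,428 × 32.5% = $382,339.10
Referral share: 32% of $382,339.10 = $122,348.51; lead counsel retains $382,339.10 − $122,348.51 = $259,990.59.

$259,990.59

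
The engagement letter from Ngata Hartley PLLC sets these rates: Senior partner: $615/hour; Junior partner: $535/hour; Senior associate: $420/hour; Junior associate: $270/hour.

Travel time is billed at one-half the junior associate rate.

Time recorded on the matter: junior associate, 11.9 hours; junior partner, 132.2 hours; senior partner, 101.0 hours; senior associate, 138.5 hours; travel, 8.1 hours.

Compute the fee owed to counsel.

Senior partner: 101.0 × $615 = $62,115.00
Junior partner: 132.2 × $535 = $70,727.00
Senior associate: 138.5 × $420 = $58,170.00
Junior associate: 11.9 × $270 = $3,213.00
Subtotal: $62,115.00 + $70,727.00 + $58,170.00 + $3,213.00 = $194,225.00
Travel: 8.1 × ($270 ÷ 2) = 8.1 × $135.00 = $1,093.50
Total: $194,225.00 + $1,093.50 = $195,318.50

$195,318.50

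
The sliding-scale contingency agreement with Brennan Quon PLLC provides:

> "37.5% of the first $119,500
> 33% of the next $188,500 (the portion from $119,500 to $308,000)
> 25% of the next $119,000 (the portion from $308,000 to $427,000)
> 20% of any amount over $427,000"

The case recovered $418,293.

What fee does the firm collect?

$134,590.75

First $119,500 at 37.5% = $44,812.50
Next $188,500 at 33% = $62,205.00
Remaining $110,293 at 25% = $27,573.25
Fee: $44,812.50 + $62,205.00 + $27,573.25 = $134,590.75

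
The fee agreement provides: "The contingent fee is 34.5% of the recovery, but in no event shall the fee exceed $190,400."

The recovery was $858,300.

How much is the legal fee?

34.5% of $858,300 = $296,113.50
That exceeds the $190,400 cap, so the fee is capped at $190,400.

$190,400.00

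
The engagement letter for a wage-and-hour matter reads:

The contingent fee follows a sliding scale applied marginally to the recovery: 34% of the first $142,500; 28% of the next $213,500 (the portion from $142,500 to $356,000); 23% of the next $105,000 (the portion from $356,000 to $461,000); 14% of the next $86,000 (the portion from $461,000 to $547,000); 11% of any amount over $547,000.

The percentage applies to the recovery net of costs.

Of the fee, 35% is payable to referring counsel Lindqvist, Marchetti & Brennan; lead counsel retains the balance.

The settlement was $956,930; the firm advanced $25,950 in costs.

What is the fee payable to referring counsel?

Fee base (net of costs): $956,930 − $25,950 = $930,980
First $142,500 at 34% = $48,450.00
Next $213,500 at 28% = $59,780.00
Next $105,000 at 23% = $24,150.00
Next $86,000 at 14% = $12,040.00
Remaining $383,980 at 11% = $42,237.80
Fee: $48,450.00 + $59,780.00 + $24,150.00 + $12,040.00 + $42,237.80 = $186,657.80
Referral share: 35% of $186,657.80 = $65,330.23; lead counsel retains $186,657.80 − $65,330.23 = $121,327.57.

$65,330.23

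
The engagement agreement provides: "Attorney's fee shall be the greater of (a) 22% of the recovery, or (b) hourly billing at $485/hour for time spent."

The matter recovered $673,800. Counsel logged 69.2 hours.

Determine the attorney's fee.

$148,236.00

(a) 22% of $673,800 = $148,236.00
(b) 69.2 × $485 = $33,562.00
The greater is (a): $148,236.00.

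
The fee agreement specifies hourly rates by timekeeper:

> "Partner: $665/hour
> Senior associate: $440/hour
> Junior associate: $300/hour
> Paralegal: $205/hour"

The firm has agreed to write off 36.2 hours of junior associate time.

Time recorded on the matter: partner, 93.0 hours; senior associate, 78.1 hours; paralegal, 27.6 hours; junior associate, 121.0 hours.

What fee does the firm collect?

$127,307.00

Partner: 93.0 × $665 = $61,845.00
Senior associate: 78.1 × $440 = $34,364.00
Junior associate: 121.0 × $300 = $36,300.00
Paralegal: 27.6 × $205 = $5,658.00
Subtotal: $138,167.00
Write-off: 36.2 × $300 = $10,860.00
Total: $138,167.00 − $10,860.00 = $127,307.00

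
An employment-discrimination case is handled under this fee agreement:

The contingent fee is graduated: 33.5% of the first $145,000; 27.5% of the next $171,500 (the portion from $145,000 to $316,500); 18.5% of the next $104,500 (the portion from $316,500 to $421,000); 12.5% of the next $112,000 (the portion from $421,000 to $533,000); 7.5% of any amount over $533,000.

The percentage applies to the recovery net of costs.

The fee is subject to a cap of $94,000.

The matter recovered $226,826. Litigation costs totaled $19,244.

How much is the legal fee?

Fee base (net of costs): $226,826 − $19,244 = $207,582
First $145,000 at 33.5% = $48,575.00
Remaining $62,582 at 27.5% = $17,210.05
Fee: $48,575.00 + $17,210.05 = $65,785.05
$65,785.05 is under the $94,000 cap.

$65,785.05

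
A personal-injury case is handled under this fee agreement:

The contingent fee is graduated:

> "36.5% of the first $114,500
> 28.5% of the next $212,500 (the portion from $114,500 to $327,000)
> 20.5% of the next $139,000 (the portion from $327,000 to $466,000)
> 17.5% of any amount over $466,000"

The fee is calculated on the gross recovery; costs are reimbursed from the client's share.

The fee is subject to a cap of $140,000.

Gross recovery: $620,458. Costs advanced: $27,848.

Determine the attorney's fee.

$140,000.00

Fee base is the gross recovery, $620,458; costs are reimbursed separately.
First $114,500 at 36.5% = $41,792.50
Next $212,500 at 28.5% = $60,562.50
Next $139,000 at 20.5% = $28,495.00
Remaining $154,458 at 17.5% = $27,030.15
Fee: $41,792.50 + $60,562.50 + $28,495.00 + $27,030.15 = $157,880.15
$157,880.15 exceeds the $140,000 cap, so the fee is capped at $140,000.00.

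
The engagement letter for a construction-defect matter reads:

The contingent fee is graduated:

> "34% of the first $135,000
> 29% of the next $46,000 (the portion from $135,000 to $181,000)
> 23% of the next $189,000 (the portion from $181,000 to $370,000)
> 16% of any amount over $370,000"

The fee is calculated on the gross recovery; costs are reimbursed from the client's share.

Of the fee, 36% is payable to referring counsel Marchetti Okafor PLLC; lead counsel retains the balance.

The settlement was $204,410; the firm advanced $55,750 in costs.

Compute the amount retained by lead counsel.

Fee base is the gross recovery, $204,410; costs are reimbursed separately.
First $135,000 at 34% = $45,900.00
Next $46,000 at 29% = $13,340.00
Remaining $23,410 at 23% = $5,384.30
Fee: $45,900.00 + $13,340.00 + $5,384.30 = $64,624.30
Referral share: 36% of $64,624.30 = $23,264.75; lead counsel retains $64,624.30 − $23,264.75 = $41,359.55.

$41,359.55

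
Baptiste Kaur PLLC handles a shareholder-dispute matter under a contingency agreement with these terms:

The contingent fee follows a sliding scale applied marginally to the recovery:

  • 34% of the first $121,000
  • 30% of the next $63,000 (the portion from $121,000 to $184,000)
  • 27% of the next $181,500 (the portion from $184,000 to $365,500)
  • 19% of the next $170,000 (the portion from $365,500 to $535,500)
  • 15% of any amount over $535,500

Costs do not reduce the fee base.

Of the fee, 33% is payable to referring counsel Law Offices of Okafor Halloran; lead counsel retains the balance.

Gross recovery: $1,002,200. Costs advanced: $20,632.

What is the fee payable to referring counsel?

$69,745.50

Fee base is the gross recovery, $1,002,200; costs are reimbursed separately.
First $121,000 at 34% = $41,140.00
Next $63,000 at 30% = $18,900.00
Next $181,500 at 27% = $49,005.00
Next $170,000 at 19% = $32,300.00
Remaining $466,700 at 15% = $70,005.00
Fee: $41,140.00 + $18,900.00 + $49,005.00 + $32,300.00 + $70,005.00 = $211,350.00
Referral share: 33% of $211,350.00 = $69,745.50; lead counsel retains $211,350.00 − $69,745.50 = $141,604.50.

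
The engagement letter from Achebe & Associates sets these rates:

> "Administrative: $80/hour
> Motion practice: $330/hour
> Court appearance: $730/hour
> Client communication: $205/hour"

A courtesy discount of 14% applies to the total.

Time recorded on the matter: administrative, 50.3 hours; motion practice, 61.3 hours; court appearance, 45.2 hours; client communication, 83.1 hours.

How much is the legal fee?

Administrative: 50.3 × $80 = $4,024.00
Motion practice: 61.3 × $330 = $20,229.00
Court appearance: 45.2 × $730 = $32,996.00
Client communication: 83.1 × $205 = $17,035.50
Subtotal: $74,284.50
Less 14% discount: −$10,399.83
Total: $74,284.50 − $10,399.83 = $63,884.67

$63,884.67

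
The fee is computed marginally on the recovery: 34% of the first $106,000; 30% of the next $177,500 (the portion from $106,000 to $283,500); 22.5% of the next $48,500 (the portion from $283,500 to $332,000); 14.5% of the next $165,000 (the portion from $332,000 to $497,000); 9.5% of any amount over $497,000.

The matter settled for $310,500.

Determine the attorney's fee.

First $106,000 at 34% = $36,040.00
Next $177,500 at 30% = $53,250.00
Remaining $27,000 at 22.5% = $6,075.00
Fee: $36,040.00 + $53,250.00 + $6,075.00 = $95,365.00

$95,365.00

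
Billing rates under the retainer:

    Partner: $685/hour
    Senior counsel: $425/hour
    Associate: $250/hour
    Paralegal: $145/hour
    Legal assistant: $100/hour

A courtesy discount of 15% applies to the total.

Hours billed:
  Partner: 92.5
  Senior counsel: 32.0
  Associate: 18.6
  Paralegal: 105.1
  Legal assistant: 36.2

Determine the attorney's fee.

$85,401.20

Partner: 92.5 × $685 = $63,362.50
Senior counsel: 32.0 × $425 = $13,600.00
Associate: 18.6 × $250 = $4,650.00
Paralegal: 105.1 × $145 = $15,239.50
Legal assistant: 36.2 × $100 = $3,620.00
Subtotal: $100,472.00
Less 15% discount: −$15,070.80
Total: $100,472.00 − $15,070.80 = $85,401.20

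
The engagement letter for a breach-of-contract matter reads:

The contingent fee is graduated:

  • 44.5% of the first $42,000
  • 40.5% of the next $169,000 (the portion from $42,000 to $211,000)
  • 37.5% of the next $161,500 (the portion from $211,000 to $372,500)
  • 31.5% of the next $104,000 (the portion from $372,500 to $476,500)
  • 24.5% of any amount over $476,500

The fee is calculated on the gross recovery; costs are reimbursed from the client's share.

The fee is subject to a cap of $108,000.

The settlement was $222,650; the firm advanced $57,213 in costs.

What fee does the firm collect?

$91,503.75

Fee base is the gross recovery, $222,650; costs are reimbursed separately.
First $42,000 at 44.5% = $18,690.00
Next $169,000 at 40.5% = $68,445.00
Remaining $11,650 at 37.5% = $4,368.75
Fee: $18,690.00 + $68,445.00 + $4,368.75 = $91,503.75
$91,503.75 is under the $108,000 cap.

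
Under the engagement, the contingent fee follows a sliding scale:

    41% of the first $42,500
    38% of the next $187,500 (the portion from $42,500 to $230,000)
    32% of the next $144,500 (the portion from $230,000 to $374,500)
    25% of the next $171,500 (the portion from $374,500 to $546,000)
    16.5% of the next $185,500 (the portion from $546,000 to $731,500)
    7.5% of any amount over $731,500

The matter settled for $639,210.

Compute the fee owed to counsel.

$193,169.65

First $42,500 at 41% = $17,425.00
Next $187,500 at 38% = $71,250.00
Next $144,500 at 32% = $46,240.00
Next $171,500 at 25% = $42,875.00
Remaining $93,210 at 16.5% = $15,379.65
Fee: $17,425.00 + $71,250.00 + $46,240.00 + $42,875.00 + $15,379.65 = $193,169.65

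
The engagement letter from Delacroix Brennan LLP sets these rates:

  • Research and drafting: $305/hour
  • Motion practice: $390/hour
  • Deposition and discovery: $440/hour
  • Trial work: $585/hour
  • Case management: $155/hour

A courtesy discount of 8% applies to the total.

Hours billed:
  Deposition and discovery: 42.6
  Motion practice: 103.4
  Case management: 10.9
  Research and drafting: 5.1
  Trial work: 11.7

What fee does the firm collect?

Research and drafting: 5.1 × $305 = $1,555.50
Motion practice: 103.4 × $390 = $40,326.00
Deposition and discovery: 42.6 × $440 = $18,744.00
Trial work: 11.7 × $585 = $6,844.50
Case management: 10.9 × $155 = $1,689.50
Subtotal: $69,159.50
Less 8% discount: −$5,532.76
Total: $69,159.50 − $5,532.76 = $63,626.74

$63,626.74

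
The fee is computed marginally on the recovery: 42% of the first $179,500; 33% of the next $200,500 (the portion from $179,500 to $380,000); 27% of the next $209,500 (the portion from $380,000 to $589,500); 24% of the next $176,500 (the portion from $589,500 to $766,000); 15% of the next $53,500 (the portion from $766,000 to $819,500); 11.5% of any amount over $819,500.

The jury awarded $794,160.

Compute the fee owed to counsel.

$244,704.00

First $179,500 at 42% = $75,390.00
Next $200,500 at 33% = $66,165.00
Next $209,500 at 27% = $56,565.00
Next $176,500 at 24% = $42,360.00
Remaining $28,160 at 15% = $4,224.00
Fee: $75,390.00 + $66,165.00 + $56,565.00 + $42,360.00 + $4,224.00 = $244,704.00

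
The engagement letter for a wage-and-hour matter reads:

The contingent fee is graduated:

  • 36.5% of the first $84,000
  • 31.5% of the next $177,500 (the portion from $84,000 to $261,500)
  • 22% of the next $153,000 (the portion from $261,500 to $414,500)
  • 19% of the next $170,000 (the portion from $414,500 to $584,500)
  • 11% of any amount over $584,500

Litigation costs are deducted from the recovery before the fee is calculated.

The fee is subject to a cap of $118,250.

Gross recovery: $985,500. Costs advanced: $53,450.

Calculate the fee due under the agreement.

$118,250.00

Fee base (net of costs): $985,500 − $53,450 = $932,050
First $84,000 at 36.5% = $30,660.00
Next $177,500 at 31.5% = $55,912.50
Next $153,000 at 22% = $33,660.00
Next $170,000 at 19% = $32,300.00
Remaining $347,550 at 11% = $38,230.50
Fee: $30,660.00 + $55,912.50 + $33,660.00 + $32,300.00 + $38,230.50 = $190,763.00
$190,763.00 exceeds the $118,250 cap, so the fee is capped at $118,250.00.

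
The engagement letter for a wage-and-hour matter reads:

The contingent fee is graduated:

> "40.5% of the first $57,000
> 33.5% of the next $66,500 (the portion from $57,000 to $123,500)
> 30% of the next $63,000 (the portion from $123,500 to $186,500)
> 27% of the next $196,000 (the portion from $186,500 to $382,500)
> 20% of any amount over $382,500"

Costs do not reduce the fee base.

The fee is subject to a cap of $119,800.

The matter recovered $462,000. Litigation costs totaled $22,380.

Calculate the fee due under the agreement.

Fee base is the gross recovery, $462,000; costs are reimbursed separately.
First $57,000 at 40.5% = $23,085.00
Next $66,500 at 33.5% = $22,277.50
Next $63,000 at 30% = $18,900.00
Next $196,000 at 27% = $52,920.00
Remaining $79,500 at 20% = $15,900.00
Fee: $23,085.00 + $22,277.50 + $18,900.00 + $52,920.00 + $15,900.00 = $133,082.50
$133,082.50 exceeds the $119,800 cap, so the fee is capped at $119,800.00.

$119,800.00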